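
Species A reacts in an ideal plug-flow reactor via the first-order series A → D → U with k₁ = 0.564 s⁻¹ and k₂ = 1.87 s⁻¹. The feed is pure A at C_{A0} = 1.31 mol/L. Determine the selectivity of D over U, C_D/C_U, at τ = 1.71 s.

0.312

Solving the coupled first-order balances gives C_D(τ) = [k₁/(k₂−k₁)]·C_{A0}·(e^(−k₁τ) − e^(−k₂τ)).
e^(−k₁τ) = e^(−0.564×1.71) = e^(−0.9644) = 0.3812; e^(−k₂τ) = e^(−3.198) = 0.04086.
C_D = 0.564×1.31/(1.87−0.564) × (0.3812−0.04086) = 0.5657×0.3403 = 0.1925 mol/L.
C_A = C_{A0}e^(−k₁τ) = 0.4994 mol/L, so C_U = C_{A0}−C_A−C_D = 0.6181 mol/L; C_D/C_U = 0.312.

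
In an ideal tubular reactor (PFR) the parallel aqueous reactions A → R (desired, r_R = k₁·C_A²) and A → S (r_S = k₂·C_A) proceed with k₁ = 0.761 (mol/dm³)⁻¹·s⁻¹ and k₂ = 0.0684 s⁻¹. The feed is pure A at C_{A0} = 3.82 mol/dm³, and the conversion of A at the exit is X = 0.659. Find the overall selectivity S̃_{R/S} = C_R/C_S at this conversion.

C_A = C_{A0}(1−X) = 1.303 mol/dm³.
Along a PFR/batch, dC_S/dC_A = −r_S/(r_R+r_S) = −k₂/(k₂+k₁·C_A).
Integrating from C_{A0} to C_A: C_S = (0.0684/0.761)·ln[(0.0684+0.761·3.82)/(0.0684+0.761·1.30)] = 0.08988·ln(2.975/1.060) = 0.09279 mol/dm³.
Then C_R = (C_{A0}−C_A) − C_S = 2.517 − 0.09279 = 2.425 mol/dm³.
S̃_{R/S} = C_R/C_S = 2.425/0.09279 = 26.1.

26.1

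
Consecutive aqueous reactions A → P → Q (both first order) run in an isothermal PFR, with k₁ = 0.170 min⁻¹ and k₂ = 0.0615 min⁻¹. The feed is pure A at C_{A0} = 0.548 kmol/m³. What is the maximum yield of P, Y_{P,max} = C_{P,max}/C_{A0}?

At the optimum, C_{P,max}/C_{A0} = (k₁/k₂)^[k₂/(k₂−k₁)].
= (0.170/0.0615)^(0.0615/(0.0615−0.170)) = (2.764)^(-0.5668) = 0.5620.

0.562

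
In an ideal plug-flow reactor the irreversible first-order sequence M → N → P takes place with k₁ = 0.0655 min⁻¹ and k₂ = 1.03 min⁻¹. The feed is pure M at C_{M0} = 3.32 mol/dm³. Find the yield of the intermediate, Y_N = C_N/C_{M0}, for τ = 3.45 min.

0.0522

Solving the coupled first-order balances gives C_N(τ) = [k₁/(k₂−k₁)]·C_{M0}·(e^(−k₁τ) − e^(−k₂τ)).
e^(−k₁τ) = e^(−0.0655×3.45) = e^(−0.2260) = 0.7977; e^(−k₂τ) = e^(−3.554) = 0.02862.
C_N = 0.0655×3.32/(1.03−0.0655) × (0.7977−0.02862) = 0.2255×0.7691 = 0.1734 mol/dm³.
Y_N = C_N/C_{M0} = 0.1734/3.32 = 0.0522.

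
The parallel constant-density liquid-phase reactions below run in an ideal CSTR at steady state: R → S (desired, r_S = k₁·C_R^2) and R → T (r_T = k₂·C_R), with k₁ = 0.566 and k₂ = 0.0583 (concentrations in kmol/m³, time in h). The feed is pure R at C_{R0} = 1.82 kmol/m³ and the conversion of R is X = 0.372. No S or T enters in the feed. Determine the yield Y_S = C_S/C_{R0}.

0.341

Exit C_R = C_{R0}(1−X) = 1.82×0.628 = 1.143 kmol/m³.
Rates in a CSTR are evaluated at the outlet concentration: r_S = 0.566×1.143^2 = 0.7394, r_T = 0.0583×1.143 = 0.06663.
Fraction of consumed R going to S: r_S/(r_S+r_T) = 0.9173.
C_S = 0.9173·C_{R0}·X = 0.9173×1.82×0.372 = 0.621 kmol/m³; Y_S = C_S/C_{R0} = 0.341.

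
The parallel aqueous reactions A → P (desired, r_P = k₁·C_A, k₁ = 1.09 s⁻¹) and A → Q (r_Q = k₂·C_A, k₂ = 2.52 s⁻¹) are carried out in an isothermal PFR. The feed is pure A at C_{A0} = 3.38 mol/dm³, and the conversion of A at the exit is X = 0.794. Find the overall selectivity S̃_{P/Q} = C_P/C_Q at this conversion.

0.433

C_A = C_{A0}(1−X) = 0.6963 mol/dm³.
Both paths are first order in A, so the instantaneous fraction to P is constant: dC_P/d(−C_A) = k₁/(k₁+k₂) = 0.3019.
C_P = 0.3019·(C_{A0}−C_A) = 0.3019×2.684 = 0.810 mol/dm³.
C_Q = (C_{A0}−C_A)−C_P = 1.873 mol/dm³; S̃_{P/Q} = 0.8103/1.873 = 0.433.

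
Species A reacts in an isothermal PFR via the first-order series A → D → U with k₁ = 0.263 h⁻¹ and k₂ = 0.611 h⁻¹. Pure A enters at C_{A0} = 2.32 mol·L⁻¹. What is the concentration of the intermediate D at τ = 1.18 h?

Solving the coupled first-order balances gives C_D(τ) = [k₁/(k₂−k₁)]·C_{A0}·(e^(−k₁τ) − e^(−k₂τ)).
e^(−k₁τ) = e^(−0.263×1.18) = e^(−0.3103) = 0.7332; e^(−k₂τ) = e^(−0.7210) = 0.4863.
C_D = 0.263×2.32/(0.611−0.263) × (0.7332−0.4863) = 1.753×0.2469 = 0.4329 mol·L⁻¹.

0.433 mol·L⁻¹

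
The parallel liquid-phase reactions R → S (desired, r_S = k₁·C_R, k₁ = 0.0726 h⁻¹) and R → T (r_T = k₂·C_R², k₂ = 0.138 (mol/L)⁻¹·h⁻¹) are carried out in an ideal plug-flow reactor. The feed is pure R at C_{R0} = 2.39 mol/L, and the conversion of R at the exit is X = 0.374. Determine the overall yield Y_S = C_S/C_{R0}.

0.0806

C_R = C_{R0}(1−X) = 1.496 mol/L.
Along a PFR/batch, dC_S/dC_R = −r_S/(r_S+r_T) = −k₁/(k₁+k₂·C_R).
Integrating from C_{R0} to C_R: C_S = (0.0726/0.138)·ln[(0.0726+0.138·2.39)/(0.0726+0.138·1.50)] = 0.5261·ln(0.4024/0.2791) = 0.1926 mol/L.
Y_S = C_S/C_{R0} = 0.1926/2.39 = 0.0806.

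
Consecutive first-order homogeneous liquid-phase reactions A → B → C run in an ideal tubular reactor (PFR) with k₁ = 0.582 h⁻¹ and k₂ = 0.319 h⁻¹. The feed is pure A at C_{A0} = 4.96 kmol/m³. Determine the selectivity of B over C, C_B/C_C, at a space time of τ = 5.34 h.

For first-order series with pure A initially, C_B(τ) = k₁C_{A0}/(k₂−k₁)·(e^(−k₁τ) − e^(−k₂τ)).
e^(−k₁τ) = e^(−0.582×5.34) = e^(−3.108) = 0.04470; e^(−k₂τ) = e^(−1.703) = 0.1821.
C_B = 0.582×4.96/(0.319−0.582) × (0.04470−0.1821) = (-10.98)×(-0.1374) = 1.508 kmol/m³.
C_A = C_{A0}e^(−k₁τ) = 0.2217 kmol/m³, so C_C = C_{A0}−C_A−C_B = 3.231 kmol/m³; C_B/C_C = 0.467.

0.467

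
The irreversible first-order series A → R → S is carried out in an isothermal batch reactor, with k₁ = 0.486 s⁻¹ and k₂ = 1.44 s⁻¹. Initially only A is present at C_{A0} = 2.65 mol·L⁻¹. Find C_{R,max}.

0.514 mol·L⁻¹

For a first-order series the maximum intermediate yield is C_{R,max}/C_{A0} = (k₁/k₂)^[k₂/(k₂−k₁)].
= (0.486/1.44)^(1.44/(1.44−0.486)) = (0.3375)^(1.509) = 0.1941.
C_{R,max} = 0.1941×2.65 = 0.514 mol·L⁻¹.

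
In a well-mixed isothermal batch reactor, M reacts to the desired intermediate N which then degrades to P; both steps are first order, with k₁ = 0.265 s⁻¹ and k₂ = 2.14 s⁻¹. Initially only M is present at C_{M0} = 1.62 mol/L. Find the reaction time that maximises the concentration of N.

1.11 s

For first-order series the maximum of C_N occurs at t_opt = ln(k₂/k₁)/(k₂−k₁).
= ln(2.14/0.265)/(2.14−0.265) = ln(8.075)/1.875 = 2.089/1.875 = 1.11 s.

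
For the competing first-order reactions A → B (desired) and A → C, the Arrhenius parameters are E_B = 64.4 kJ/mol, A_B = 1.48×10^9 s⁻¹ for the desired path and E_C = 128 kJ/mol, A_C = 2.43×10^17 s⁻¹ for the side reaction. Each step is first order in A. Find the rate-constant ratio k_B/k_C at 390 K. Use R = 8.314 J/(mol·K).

2.01

With equal orders, S_{B/C} = k_B/k_C = (A_B/A_C)·exp[(E_C−E_B)/(RT)].
(E_C−E_B)/(RT) = (128−64.4)×10³/(8.314×390) = 63600/3242 = 19.61.
k_B/k_C = (1.48×10^9/2.43×10^17)·exp(19.61) = 6.091×10^-9 × 3.300×10^8 = 2.01.
Since E_B < E_C, lowering the temperature improves selectivity toward B.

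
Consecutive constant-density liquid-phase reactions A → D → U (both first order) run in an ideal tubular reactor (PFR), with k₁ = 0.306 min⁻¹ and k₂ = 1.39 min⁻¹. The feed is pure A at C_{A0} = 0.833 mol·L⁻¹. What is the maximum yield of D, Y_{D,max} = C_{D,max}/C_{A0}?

0.144

Evaluating C_D at τ_opt = ln(k₂/k₁)/(k₂−k₁) gives C_{D,max}/C_{A0} = (k₁/k₂)^[k₂/(k₂−k₁)].
= (0.306/1.39)^(1.39/(1.39−0.306)) = (0.2201)^(1.282) = 0.1436.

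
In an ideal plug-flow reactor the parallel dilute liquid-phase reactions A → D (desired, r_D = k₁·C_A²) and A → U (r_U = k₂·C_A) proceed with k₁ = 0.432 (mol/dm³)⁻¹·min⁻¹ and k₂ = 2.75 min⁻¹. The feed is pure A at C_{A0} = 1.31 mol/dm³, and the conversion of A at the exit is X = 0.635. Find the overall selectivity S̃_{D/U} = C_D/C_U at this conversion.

C_A = C_{A0}(1−X) = 0.4782 mol/dm³.
Along a PFR/batch, dC_U/dC_A = −r_U/(r_D+r_U) = −k₂/(k₂+k₁·C_A).
Integrating from C_{A0} to C_A: C_U = (2.75/0.432)·ln[(2.75+0.432·1.31)/(2.75+0.432·0.478)] = 6.366·ln(3.316/2.957) = 0.7302 mol/dm³.
Then C_D = (C_{A0}−C_A) − C_U = 0.8318 − 0.7302 = 0.1016 mol/dm³.
S̃_{D/U} = C_D/C_U = 0.1016/0.7302 = 0.139.

0.139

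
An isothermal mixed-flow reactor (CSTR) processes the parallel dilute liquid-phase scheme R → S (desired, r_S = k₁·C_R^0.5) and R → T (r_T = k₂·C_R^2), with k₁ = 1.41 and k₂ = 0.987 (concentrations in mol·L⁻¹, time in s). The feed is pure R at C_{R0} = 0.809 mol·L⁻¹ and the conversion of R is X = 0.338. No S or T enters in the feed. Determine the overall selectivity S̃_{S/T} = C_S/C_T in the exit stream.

3.64

Exit C_R = C_{R0}(1−X) = 0.809×0.662 = 0.5356 mol·L⁻¹.
A CSTR operates uniformly at the exit composition, giving r_S = 1.032 and r_T = 0.2831 (each k·C_R^n at C_R = 0.5356).
Overall selectivity = C_S/C_T = r_Sτ/(r_Tτ) = r_S/r_T = 3.64.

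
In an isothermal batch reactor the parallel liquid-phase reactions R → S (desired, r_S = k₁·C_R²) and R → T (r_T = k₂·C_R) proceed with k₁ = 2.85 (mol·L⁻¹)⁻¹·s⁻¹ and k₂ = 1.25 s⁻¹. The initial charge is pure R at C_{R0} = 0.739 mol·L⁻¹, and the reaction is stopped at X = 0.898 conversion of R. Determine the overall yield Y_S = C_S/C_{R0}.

C_R = C_{R0}(1−X) = 0.07538 mol·L⁻¹.
Along a PFR/batch, dC_T/dC_R = −r_T/(r_S+r_T) = −k₂/(k₂+k₁·C_R).
Integrating from C_{R0} to C_R: C_T = (1.25/2.85)·ln[(1.25+2.85·0.739)/(1.25+2.85·0.0754)] = 0.4386·ln(3.356/1.465) = 0.3636 mol·L⁻¹.
Then C_S = (C_{R0}−C_R) − C_T = 0.6636 − 0.3636 = 0.3000 mol·L⁻¹.
Y_S = C_S/C_{R0} = 0.3000/0.739 = 0.406.

0.406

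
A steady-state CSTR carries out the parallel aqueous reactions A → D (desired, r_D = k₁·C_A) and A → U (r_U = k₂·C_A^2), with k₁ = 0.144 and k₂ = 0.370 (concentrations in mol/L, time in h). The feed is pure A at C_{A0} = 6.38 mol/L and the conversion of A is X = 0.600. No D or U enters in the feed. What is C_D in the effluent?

0.507 mol/L

Exit C_A = C_{A0}(1−X) = 6.38×0.400 = 2.552 mol/L.
A CSTR operates uniformly at the exit composition, giving r_D = 0.3675 and r_U = 2.410 (each k·C_A^n at C_A = 2.552).
Fraction of consumed A going to D: r_D/(r_D+r_U) = 0.1323.
C_D = 0.1323·C_{A0}·X = 0.1323×6.38×0.600 = 0.507 mol/L.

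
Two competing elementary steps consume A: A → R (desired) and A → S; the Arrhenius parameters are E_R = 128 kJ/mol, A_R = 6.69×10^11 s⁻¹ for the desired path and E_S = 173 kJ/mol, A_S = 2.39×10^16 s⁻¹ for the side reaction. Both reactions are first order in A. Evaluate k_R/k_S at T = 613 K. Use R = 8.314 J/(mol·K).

0.191

Since both paths have the same order in A, the concentration cancels and S_{R/S} = k_R/k_S = (A_R/A_S)·exp[(E_S−E_R)/(RT)].
(E_S−E_R)/(RT) = (173−128)×10³/(8.314×613) = 45000/5096 = 8.830.
k_R/k_S = (6.69×10^11/2.39×10^16)·exp(8.830) = 2.799×10^-5 × 6834 = 0.191.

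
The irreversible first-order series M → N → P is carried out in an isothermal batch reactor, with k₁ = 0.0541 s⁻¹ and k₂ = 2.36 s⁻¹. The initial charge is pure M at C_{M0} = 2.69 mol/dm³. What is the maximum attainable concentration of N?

0.0564 mol/dm³

At the optimum, C_{N,max}/C_{M0} = (k₁/k₂)^[k₂/(k₂−k₁)].
= (0.0541/2.36)^(2.36/(2.36−0.0541)) = (0.02292)^(1.023) = 0.02098.
C_{N,max} = 0.02098×2.69 = 0.0564 mol/dm³.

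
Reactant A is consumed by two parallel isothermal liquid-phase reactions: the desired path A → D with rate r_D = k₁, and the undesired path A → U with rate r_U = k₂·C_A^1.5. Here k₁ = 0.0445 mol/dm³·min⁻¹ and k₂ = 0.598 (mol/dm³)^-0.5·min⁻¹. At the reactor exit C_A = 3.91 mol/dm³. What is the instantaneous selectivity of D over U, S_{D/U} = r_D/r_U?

0.00962

S_{D/U} = r_D/r_U = (k₁)/(k₂·C_A^1.5) = (k₁/k₂)·C_A^-1.5.
= (0.0445) / (0.598×3.910^1.5) = 0.04450/4.623 = 0.00962.
The undesired path is higher order in A, so low C_A (CSTR or dilute feed) favours D.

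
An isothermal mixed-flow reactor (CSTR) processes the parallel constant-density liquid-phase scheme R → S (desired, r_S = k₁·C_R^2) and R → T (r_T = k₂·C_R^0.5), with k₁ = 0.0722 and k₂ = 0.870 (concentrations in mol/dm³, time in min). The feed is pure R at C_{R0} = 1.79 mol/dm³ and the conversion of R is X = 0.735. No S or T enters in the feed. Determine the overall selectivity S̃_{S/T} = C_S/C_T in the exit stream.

0.0271

Exit C_R = C_{R0}(1−X) = 1.79×0.265 = 0.4744 mol/dm³.
Rates in a CSTR are evaluated at the outlet concentration: r_S = 0.0722×0.4744^2 = 0.01625, r_T = 0.870×0.4744^0.5 = 0.5992.
Overall selectivity = C_S/C_T = r_Sτ/(r_Tτ) = r_S/r_T = 0.0271.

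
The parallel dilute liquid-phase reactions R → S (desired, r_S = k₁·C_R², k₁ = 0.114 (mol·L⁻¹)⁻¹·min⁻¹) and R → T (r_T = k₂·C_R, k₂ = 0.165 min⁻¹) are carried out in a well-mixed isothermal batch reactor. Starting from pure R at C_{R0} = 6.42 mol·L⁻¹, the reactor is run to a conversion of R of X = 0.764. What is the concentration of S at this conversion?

3.49 mol·L⁻¹

C_R = C_{R0}(1−X) = 1.515 mol·L⁻¹.
Along a PFR/batch, dC_T/dC_R = −r_T/(r_S+r_T) = −k₂/(k₂+k₁·C_R).
Integrating from C_{R0} to C_R: C_T = (0.165/0.114)·ln[(0.165+0.114·6.42)/(0.165+0.114·1.52)] = 1.447·ln(0.8969/0.3377) = 1.414 mol·L⁻¹.
Then C_S = (C_{R0}−C_R) − C_T = 4.905 − 1.414 = 3.491 mol·L⁻¹.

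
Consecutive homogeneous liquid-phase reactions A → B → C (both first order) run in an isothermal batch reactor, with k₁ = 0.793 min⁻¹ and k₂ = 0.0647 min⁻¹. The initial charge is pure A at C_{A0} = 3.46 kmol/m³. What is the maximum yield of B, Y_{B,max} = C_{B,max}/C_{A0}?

For a first-order series the maximum intermediate yield is C_{B,max}/C_{A0} = (k₁/k₂)^[k₂/(k₂−k₁)].
= (0.793/0.0647)^(0.0647/(0.0647−0.793)) = (12.26)^(-0.08884) = 0.8004.

0.800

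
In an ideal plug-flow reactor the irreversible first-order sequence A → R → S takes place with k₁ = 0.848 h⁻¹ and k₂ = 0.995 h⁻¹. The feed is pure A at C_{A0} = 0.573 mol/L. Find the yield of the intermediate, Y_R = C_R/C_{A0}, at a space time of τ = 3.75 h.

0.102

For first-order series with pure A initially, C_R(τ) = k₁C_{A0}/(k₂−k₁)·(e^(−k₁τ) − e^(−k₂τ)).
e^(−k₁τ) = e^(−0.848×3.75) = e^(−3.180) = 0.04159; e^(−k₂τ) = e^(−3.731) = 0.02396.
C_R = 0.848×0.573/(0.995−0.848) × (0.04159−0.02396) = 3.305×0.01762 = 0.05825 mol/L.
Y_R = C_R/C_{A0} = 0.05825/0.573 = 0.102.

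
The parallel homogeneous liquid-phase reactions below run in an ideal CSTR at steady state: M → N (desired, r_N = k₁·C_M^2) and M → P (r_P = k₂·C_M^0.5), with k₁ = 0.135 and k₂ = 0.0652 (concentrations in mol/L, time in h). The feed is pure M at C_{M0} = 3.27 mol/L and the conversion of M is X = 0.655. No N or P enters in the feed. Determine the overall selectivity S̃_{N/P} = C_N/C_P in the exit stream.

2.48

Exit C_M = C_{M0}(1−X) = 3.27×0.345 = 1.128 mol/L.
In a CSTR the entire volume is at exit conditions, so r_N = 0.135×1.128^2 = 0.1718 and r_P = 0.0652×1.128^0.5 = 0.06925.
Overall selectivity = C_N/C_P = r_Nτ/(r_Pτ) = r_N/r_P = 2.48.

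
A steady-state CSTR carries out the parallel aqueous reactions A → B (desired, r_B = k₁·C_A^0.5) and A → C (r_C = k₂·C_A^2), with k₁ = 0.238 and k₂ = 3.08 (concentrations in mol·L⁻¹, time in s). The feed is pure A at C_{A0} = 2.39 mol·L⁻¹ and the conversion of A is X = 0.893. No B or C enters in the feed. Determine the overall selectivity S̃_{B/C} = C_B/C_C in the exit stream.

Exit C_A = C_{A0}(1−X) = 2.39×0.107 = 0.2557 mol·L⁻¹.
Rates in a CSTR are evaluated at the outlet concentration: r_B = 0.238×0.2557^0.5 = 0.1204, r_C = 3.08×0.2557^2 = 0.2014.
Overall selectivity = C_B/C_C = r_Bτ/(r_Cτ) = r_B/r_C = 0.598.

0.598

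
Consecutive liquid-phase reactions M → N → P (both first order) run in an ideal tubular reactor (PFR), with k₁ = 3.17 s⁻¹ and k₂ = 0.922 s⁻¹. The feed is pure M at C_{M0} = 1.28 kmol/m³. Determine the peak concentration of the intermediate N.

At the optimum, C_{N,max}/C_{M0} = (k₁/k₂)^[k₂/(k₂−k₁)].
= (3.17/0.922)^(0.922/(0.922−3.17)) = (3.438)^(-0.4101) = 0.6026.
C_{N,max} = 0.6026×1.28 = 0.771 kmol/m³.

0.771 kmol/m³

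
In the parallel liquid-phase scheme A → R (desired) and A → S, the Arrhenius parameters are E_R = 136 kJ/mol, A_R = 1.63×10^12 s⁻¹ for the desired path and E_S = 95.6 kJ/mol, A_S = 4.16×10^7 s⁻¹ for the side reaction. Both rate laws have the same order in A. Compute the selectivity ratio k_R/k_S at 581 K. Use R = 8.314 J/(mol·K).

9.14

Since both paths have the same order in A, the concentration cancels and S_{R/S} = k_R/k_S = (A_R/A_S)·exp[(E_S−E_R)/(RT)].
(E_S−E_R)/(RT) = (95.6−136)×10³/(8.314×581) = -40400/4830 = -8.364.
k_R/k_S = (1.63×10^12/4.16×10^7)·exp(-8.364) = 39183 × 2.332×10^-4 = 9.14.
Since E_R > E_S, raising the temperature improves selectivity toward R.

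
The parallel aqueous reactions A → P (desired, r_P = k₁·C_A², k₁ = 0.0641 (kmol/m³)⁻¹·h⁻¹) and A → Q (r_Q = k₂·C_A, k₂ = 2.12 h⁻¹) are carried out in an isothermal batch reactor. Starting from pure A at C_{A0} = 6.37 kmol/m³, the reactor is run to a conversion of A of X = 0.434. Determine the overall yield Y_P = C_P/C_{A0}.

0.0567

C_A = C_{A0}(1−X) = 3.605 kmol/m³.
Along a PFR/batch, dC_Q/dC_A = −r_Q/(r_P+r_Q) = −k₂/(k₂+k₁·C_A).
Integrating from C_{A0} to C_A: C_Q = (2.12/0.0641)·ln[(2.12+0.0641·6.37)/(2.12+0.0641·3.61)] = 33.07·ln(2.528/2.351) = 2.403 kmol/m³.
Then C_P = (C_{A0}−C_A) − C_Q = 2.765 − 2.403 = 0.3612 kmol/m³.
Y_P = C_P/C_{A0} = 0.3612/6.37 = 0.0567.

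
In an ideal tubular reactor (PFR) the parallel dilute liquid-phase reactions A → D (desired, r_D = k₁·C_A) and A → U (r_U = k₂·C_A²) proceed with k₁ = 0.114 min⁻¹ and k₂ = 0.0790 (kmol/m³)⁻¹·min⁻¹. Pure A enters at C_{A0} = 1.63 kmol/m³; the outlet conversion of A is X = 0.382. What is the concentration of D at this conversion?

C_A = C_{A0}(1−X) = 1.007 kmol/m³.
Along a PFR/batch, dC_D/dC_A = −r_D/(r_D+r_U) = −k₁/(k₁+k₂·C_A).
Integrating from C_{A0} to C_A: C_D = (0.114/0.0790)·ln[(0.114+0.0790·1.63)/(0.114+0.0790·1.01)] = 1.443·ln(0.2428/0.1936) = 0.3267 kmol/m³.

0.327 kmol/m³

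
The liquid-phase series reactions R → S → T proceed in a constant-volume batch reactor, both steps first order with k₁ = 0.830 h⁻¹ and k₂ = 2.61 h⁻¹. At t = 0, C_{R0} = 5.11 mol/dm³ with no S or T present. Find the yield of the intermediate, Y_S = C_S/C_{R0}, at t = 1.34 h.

For first-order series with pure R initially, C_S(t) = k₁C_{R0}/(k₂−k₁)·(e^(−k₁t) − e^(−k₂t)).
e^(−k₁t) = e^(−0.830×1.34) = e^(−1.112) = 0.3288; e^(−k₂t) = e^(−3.497) = 0.03028.
C_S = 0.830×5.11/(2.61−0.830) × (0.3288−0.03028) = 2.383×0.2986 = 0.7114 mol/dm³.
Y_S = C_S/C_{R0} = 0.7114/5.11 = 0.139.

0.139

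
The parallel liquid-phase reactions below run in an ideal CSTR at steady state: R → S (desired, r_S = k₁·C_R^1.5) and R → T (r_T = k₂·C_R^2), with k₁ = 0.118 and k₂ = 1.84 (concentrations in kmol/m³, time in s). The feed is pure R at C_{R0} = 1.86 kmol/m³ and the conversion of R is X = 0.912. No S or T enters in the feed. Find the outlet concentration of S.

0.232 kmol/m³

Exit C_R = C_{R0}(1−X) = 1.86×0.0880 = 0.1637 kmol/m³.
Rates in a CSTR are evaluated at the outlet concentration: r_S = 0.118×0.1637^1.5 = 0.007814, r_T = 1.84×0.1637^2 = 0.04930.
Fraction of consumed R going to S: r_S/(r_S+r_T) = 0.1368.
C_S = 0.1368·C_{R0}·X = 0.1368×1.86×0.912 = 0.232 kmol/m³.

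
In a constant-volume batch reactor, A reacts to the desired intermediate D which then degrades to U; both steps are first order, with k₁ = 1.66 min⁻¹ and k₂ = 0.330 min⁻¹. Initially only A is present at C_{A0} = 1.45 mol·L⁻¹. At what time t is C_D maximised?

1.21 min

For first-order series the maximum of C_D occurs at t_opt = ln(k₂/k₁)/(k₂−k₁).
= ln(0.330/1.66)/(0.330−1.66) = ln(0.1988)/-1.330 = -1.615/-1.330 = 1.21 min.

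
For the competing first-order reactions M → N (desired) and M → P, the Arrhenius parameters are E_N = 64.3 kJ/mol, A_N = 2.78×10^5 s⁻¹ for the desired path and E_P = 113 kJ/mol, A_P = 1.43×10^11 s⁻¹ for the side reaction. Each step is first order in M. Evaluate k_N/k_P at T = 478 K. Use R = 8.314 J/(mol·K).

Since both paths have the same order in M, the concentration cancels and S_{N/P} = k_N/k_P = (A_N/A_P)·exp[(E_P−E_N)/(RT)].
(E_P−E_N)/(RT) = (113−64.3)×10³/(8.314×478) = 48700/3974 = 12.25.
k_N/k_P = (2.78×10^5/1.43×10^11)·exp(12.25) = 1.944×10^-6 × 2.099×10^5 = 0.408.

0.408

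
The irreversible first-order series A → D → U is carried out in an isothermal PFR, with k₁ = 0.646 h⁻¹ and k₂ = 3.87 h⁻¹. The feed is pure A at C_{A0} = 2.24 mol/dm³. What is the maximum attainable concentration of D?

For a first-order series the maximum intermediate yield is C_{D,max}/C_{A0} = (k₁/k₂)^[k₂/(k₂−k₁)].
= (0.646/3.87)^(3.87/(3.87−0.646)) = (0.1669)^(1.200) = 0.1166.
C_{D,max} = 0.1166×2.24 = 0.261 mol/dm³.

0.261 mol/dm³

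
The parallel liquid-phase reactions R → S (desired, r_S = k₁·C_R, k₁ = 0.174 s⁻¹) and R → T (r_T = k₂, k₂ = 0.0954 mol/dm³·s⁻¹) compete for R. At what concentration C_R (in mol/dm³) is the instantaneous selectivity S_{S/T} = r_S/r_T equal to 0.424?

0.232 mol/dm³

S_{S/T} = (k₁/k₂)·C_R ⇒ C_R = S·k₂/k₁.
= 0.424×0.0954/0.174 = 0.232 mol/dm³.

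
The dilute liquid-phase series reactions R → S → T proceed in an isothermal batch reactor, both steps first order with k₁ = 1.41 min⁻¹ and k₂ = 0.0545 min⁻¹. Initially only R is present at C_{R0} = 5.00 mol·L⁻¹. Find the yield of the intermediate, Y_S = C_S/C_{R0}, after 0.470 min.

0.478

The intermediate concentration in a first-order A→B→C sequence is C_S = k₁C_{R0}(e^(−k₁t) − e^(−k₂t))/(k₂−k₁).
e^(−k₁t) = e^(−1.41×0.470) = e^(−0.6627) = 0.5155; e^(−k₂t) = e^(−0.02561) = 0.9747.
C_S = 1.41×5.00/(0.0545−1.41) × (0.5155−0.9747) = (-5.201)×(-0.4593) = 2.389 mol·L⁻¹.
Y_S = C_S/C_{R0} = 2.389/5.00 = 0.478.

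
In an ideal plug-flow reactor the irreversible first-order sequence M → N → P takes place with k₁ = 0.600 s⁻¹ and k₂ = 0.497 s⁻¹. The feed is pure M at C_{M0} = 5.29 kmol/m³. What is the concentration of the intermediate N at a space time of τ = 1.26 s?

2.01 kmol/m³

For first-order series with pure M initially, C_N(τ) = k₁C_{M0}/(k₂−k₁)·(e^(−k₁τ) − e^(−k₂τ)).
e^(−k₁τ) = e^(−0.600×1.26) = e^(−0.7560) = 0.4695; e^(−k₂τ) = e^(−0.6262) = 0.5346.
C_N = 0.600×5.29/(0.497−0.600) × (0.4695−0.5346) = (-30.82)×(-0.06507) = 2.005 kmol/m³.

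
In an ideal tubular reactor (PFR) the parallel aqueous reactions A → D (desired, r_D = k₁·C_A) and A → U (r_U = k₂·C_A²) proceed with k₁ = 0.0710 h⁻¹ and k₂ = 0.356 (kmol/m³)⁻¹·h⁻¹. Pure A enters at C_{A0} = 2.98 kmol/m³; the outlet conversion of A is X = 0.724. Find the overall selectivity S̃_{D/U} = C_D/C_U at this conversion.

C_A = C_{A0}(1−X) = 0.8225 kmol/m³.
Along a PFR/batch, dC_D/dC_A = −r_D/(r_D+r_U) = −k₁/(k₁+k₂·C_A).
Integrating from C_{A0} to C_A: C_D = (0.0710/0.356)·ln[(0.0710+0.356·2.98)/(0.0710+0.356·0.822)] = 0.1994·ln(1.132/0.3638) = 0.2264 kmol/m³.
C_U = (C_{A0}−C_A)−C_D = 1.931 kmol/m³; S̃_{D/U} = 0.2264/1.931 = 0.117.

0.117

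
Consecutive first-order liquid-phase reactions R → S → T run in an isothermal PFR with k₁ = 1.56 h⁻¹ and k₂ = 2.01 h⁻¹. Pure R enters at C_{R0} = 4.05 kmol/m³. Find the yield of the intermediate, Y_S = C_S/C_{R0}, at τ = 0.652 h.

For first-order series with pure R initially, C_S(τ) = k₁C_{R0}/(k₂−k₁)·(e^(−k₁τ) − e^(−k₂τ)).
e^(−k₁τ) = e^(−1.56×0.652) = e^(−1.017) = 0.3616; e^(−k₂τ) = e^(−1.311) = 0.2697.
C_S = 1.56×4.05/(2.01−1.56) × (0.3616−0.2697) = 14.04×0.09196 = 1.291 kmol/m³.
Y_S = C_S/C_{R0} = 1.291/4.05 = 0.319.

0.319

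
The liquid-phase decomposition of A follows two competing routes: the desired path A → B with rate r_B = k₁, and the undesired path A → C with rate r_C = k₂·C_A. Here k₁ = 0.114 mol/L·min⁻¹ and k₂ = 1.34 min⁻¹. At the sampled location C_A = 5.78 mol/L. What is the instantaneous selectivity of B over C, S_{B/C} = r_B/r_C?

S_{B/C} = r_B/r_C = (k₁)/(k₂·C_A) = (k₁/k₂)·C_A⁻¹.
= (0.114) / (1.34×5.780) = 0.1140/7.745 = 0.0147.
The undesired path is higher order in A, so low C_A (CSTR or dilute feed) favours B.

0.0147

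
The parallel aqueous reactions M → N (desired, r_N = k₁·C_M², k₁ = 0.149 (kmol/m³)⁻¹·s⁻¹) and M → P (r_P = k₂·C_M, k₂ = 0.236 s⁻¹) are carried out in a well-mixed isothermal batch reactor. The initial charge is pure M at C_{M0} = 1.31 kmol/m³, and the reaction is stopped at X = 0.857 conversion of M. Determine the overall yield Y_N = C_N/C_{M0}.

C_M = C_{M0}(1−X) = 0.1873 kmol/m³.
Along a PFR/batch, dC_P/dC_M = −r_P/(r_N+r_P) = −k₂/(k₂+k₁·C_M).
Integrating from C_{M0} to C_M: C_P = (0.236/0.149)·ln[(0.236+0.149·1.31)/(0.236+0.149·0.187)] = 1.584·ln(0.4312/0.2639) = 0.7776 kmol/m³.
Then C_N = (C_{M0}−C_M) − C_P = 1.123 − 0.7776 = 0.3451 kmol/m³.
Y_N = C_N/C_{M0} = 0.3451/1.31 = 0.263.

0.263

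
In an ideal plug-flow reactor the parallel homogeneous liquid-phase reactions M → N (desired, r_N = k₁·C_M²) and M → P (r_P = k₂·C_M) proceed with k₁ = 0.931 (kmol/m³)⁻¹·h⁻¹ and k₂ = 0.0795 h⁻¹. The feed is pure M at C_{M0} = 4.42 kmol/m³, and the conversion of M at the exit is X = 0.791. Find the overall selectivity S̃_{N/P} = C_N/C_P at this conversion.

C_M = C_{M0}(1−X) = 0.9238 kmol/m³.
Along a PFR/batch, dC_P/dC_M = −r_P/(r_N+r_P) = −k₂/(k₂+k₁·C_M).
Integrating from C_{M0} to C_M: C_P = (0.0795/0.931)·ln[(0.0795+0.931·4.42)/(0.0795+0.931·0.924)] = 0.08539·ln(4.195/0.9395) = 0.1278 kmol/m³.
Then C_N = (C_{M0}−C_M) − C_P = 3.496 − 0.1278 = 3.368 kmol/m³.
S̃_{N/P} = C_N/C_P = 3.368/0.1278 = 26.4.

26.4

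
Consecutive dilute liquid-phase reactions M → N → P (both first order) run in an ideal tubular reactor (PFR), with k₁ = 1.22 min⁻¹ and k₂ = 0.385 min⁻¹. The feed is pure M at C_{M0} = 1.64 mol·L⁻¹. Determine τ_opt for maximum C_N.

The intermediate peaks when r₁ = r₂, i.e. k₁e^(−k₁τ) = k₂e^(−k₂τ), giving τ_opt = ln(k₂/k₁)/(k₂−k₁).
= ln(0.385/1.22)/(0.385−1.22) = ln(0.3156)/-0.8350 = -1.153/-0.8350 = 1.38 min.

1.38 min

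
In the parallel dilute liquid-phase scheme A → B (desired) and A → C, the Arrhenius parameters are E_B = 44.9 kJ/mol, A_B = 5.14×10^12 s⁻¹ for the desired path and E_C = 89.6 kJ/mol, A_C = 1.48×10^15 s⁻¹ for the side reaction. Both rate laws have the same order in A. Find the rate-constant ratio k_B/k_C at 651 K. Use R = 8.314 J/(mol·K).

Since both paths have the same order in A, the concentration cancels and S_{B/C} = k_B/k_C = (A_B/A_C)·exp[(E_C−E_B)/(RT)].
(E_C−E_B)/(RT) = (89.6−44.9)×10³/(8.314×651) = 44700/5412 = 8.259.
k_B/k_C = (5.14×10^12/1.48×10^15)·exp(8.259) = 0.003473 × 3861 = 13.4.
Since E_B < E_C, lowering the temperature improves selectivity toward B.

13.4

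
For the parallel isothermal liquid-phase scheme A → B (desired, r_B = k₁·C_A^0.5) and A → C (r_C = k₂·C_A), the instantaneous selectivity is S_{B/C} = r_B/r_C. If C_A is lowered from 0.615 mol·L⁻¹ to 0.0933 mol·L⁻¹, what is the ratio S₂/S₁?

2.57

S_{B/C} = (k₁/k₂)·C_A^-0.5, so S₂/S₁ = (C_{A,2}/C_{A,1})^-0.5.
= (0.0933/0.615)^(-0.5) = (0.1517)^(-0.5) = 2.57.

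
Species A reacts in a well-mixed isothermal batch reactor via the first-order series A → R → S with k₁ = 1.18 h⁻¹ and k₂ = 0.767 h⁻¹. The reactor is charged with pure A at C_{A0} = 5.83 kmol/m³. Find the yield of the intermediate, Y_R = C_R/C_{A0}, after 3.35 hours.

0.164

Solving the coupled first-order balances gives C_R(t) = [k₁/(k₂−k₁)]·C_{A0}·(e^(−k₁t) − e^(−k₂t)).
e^(−k₁t) = e^(−1.18×3.35) = e^(−3.953) = 0.01920; e^(−k₂t) = e^(−2.569) = 0.07658.
C_R = 1.18×5.83/(0.767−1.18) × (0.01920−0.07658) = (-16.66)×(-0.05738) = 0.9558 kmol/m³.
Y_R = C_R/C_{A0} = 0.9558/5.83 = 0.164.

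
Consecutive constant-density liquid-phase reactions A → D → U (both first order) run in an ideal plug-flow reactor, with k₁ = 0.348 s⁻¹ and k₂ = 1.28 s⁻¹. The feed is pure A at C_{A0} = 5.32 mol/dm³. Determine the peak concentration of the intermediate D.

0.889 mol/dm³

At the optimum, C_{D,max}/C_{A0} = (k₁/k₂)^[k₂/(k₂−k₁)].
= (0.348/1.28)^(1.28/(1.28−0.348)) = (0.2719)^(1.373) = 0.1672.
C_{D,max} = 0.1672×5.32 = 0.889 mol/dm³.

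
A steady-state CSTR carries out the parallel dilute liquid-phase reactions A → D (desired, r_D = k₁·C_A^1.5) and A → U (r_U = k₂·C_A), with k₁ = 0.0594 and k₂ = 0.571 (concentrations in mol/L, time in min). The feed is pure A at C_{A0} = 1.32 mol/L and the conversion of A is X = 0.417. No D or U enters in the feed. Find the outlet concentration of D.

0.0460 mol/L

Exit C_A = C_{A0}(1−X) = 1.32×0.583 = 0.7696 mol/L.
In a CSTR the entire volume is at exit conditions, so r_D = 0.0594×0.7696^1.5 = 0.04010 and r_U = 0.571×0.7696 = 0.4394.
Fraction of consumed A going to D: r_D/(r_D+r_U) = 0.08363.
C_D = 0.08363·C_{A0}·X = 0.08363×1.32×0.417 = 0.0460 mol/L.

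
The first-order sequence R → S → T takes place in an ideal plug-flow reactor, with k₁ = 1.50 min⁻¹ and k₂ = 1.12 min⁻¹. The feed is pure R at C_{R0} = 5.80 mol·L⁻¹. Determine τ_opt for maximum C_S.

For first-order series the maximum of C_S occurs at τ_opt = ln(k₂/k₁)/(k₂−k₁).
= ln(1.12/1.50)/(1.12−1.50) = ln(0.7467)/-0.3800 = -0.2921/-0.3800 = 0.769 min.

0.769 min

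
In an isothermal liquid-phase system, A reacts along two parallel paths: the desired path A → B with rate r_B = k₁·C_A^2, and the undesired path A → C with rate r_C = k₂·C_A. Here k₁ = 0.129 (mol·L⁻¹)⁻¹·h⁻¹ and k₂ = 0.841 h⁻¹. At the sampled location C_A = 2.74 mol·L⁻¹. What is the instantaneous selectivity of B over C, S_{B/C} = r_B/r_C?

0.420

S_{B/C} = r_B/r_C = (k₁·C_A^2)/(k₂·C_A) = (k₁/k₂)·C_A.
= (0.129×2.740^2) / (0.841×2.740) = 0.9685/2.304 = 0.420.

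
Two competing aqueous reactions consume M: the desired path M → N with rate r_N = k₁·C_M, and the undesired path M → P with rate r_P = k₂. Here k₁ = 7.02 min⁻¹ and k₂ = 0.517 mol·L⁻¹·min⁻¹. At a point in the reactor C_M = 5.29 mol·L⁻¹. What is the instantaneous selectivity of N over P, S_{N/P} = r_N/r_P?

S_{N/P} = r_N/r_P = (k₁·C_M)/(k₂) = (k₁/k₂)·C_M.
= (7.02×5.290) / (0.517) = 37.14/0.5170 = 71.8.

71.8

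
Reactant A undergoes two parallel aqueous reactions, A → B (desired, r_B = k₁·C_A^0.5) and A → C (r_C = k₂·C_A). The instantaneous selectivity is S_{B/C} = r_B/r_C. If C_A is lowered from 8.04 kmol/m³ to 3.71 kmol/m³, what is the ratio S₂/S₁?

1.47

S_{B/C} = (k₁/k₂)·C_A^-0.5, so S₂/S₁ = (C_{A,2}/C_{A,1})^-0.5.
= (3.71/8.04)^(-0.5) = (0.4614)^(-0.5) = 1.47.
Selectivity toward B rises as C_A falls — low-concentration operation is favoured.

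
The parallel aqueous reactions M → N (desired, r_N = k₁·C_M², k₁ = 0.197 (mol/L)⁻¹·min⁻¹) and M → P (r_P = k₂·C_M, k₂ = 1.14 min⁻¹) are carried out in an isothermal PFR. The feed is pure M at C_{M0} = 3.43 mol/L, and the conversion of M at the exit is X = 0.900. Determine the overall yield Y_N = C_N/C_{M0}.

0.212

C_M = C_{M0}(1−X) = 0.3430 mol/L.
Along a PFR/batch, dC_P/dC_M = −r_P/(r_N+r_P) = −k₂/(k₂+k₁·C_M).
Integrating from C_{M0} to C_M: C_P = (1.14/0.197)·ln[(1.14+0.197·3.43)/(1.14+0.197·0.343)] = 5.787·ln(1.816/1.208) = 2.360 mol/L.
Then C_N = (C_{M0}−C_M) − C_P = 3.087 − 2.360 = 0.7268 mol/L.
Y_N = C_N/C_{M0} = 0.7268/3.43 = 0.212.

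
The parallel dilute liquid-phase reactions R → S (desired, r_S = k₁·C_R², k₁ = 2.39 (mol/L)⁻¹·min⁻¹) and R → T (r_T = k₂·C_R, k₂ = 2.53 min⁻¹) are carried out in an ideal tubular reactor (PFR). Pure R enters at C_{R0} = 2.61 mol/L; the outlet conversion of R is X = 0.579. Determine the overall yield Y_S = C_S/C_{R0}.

C_R = C_{R0}(1−X) = 1.099 mol/L.
Along a PFR/batch, dC_T/dC_R = −r_T/(r_S+r_T) = −k₂/(k₂+k₁·C_R).
Integrating from C_{R0} to C_R: C_T = (2.53/2.39)·ln[(2.53+2.39·2.61)/(2.53+2.39·1.10)] = 1.059·ln(8.768/5.156) = 0.5620 mol/L.
Then C_S = (C_{R0}−C_R) − C_T = 1.511 − 0.5620 = 0.9492 mol/L.
Y_S = C_S/C_{R0} = 0.9492/2.61 = 0.364.

0.364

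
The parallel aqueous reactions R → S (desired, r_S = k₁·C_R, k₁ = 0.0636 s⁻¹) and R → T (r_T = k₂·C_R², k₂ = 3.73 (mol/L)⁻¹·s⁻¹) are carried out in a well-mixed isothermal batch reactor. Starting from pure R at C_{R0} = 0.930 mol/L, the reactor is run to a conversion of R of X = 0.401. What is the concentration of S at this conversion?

C_R = C_{R0}(1−X) = 0.5571 mol/L.
Along a PFR/batch, dC_S/dC_R = −r_S/(r_S+r_T) = −k₁/(k₁+k₂·C_R).
Integrating from C_{R0} to C_R: C_S = (0.0636/3.73)·ln[(0.0636+3.73·0.930)/(0.0636+3.73·0.557)] = 0.01705·ln(3.533/2.141) = 0.008534 mol/L.

0.00853 mol/L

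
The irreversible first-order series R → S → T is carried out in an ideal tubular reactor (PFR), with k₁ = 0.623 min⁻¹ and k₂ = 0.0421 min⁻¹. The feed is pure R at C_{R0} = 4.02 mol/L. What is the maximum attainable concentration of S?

3.31 mol/L

For a first-order series the maximum intermediate yield is C_{S,max}/C_{R0} = (k₁/k₂)^[k₂/(k₂−k₁)].
= (0.623/0.0421)^(0.0421/(0.0421−0.623)) = (14.80)^(-0.07247) = 0.8226.
C_{S,max} = 0.8226×4.02 = 3.31 mol/L.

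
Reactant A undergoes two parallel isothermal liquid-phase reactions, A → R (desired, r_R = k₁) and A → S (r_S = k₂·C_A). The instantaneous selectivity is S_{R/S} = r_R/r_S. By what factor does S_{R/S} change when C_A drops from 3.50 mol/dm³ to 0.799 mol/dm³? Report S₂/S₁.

S_{R/S} = (k₁/k₂)·C_A⁻¹, so S₂/S₁ = (C_{A,2}/C_{A,1})⁻¹.
= 3.50/0.799 = 4.38.
Selectivity toward R rises as C_A falls — low-concentration operation is favoured.

4.38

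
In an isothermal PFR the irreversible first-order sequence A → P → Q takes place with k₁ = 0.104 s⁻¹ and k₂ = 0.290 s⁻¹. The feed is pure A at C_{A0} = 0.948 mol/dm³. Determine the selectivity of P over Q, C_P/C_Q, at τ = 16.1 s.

0.140

The intermediate concentration in a first-order A→B→C sequence is C_P = k₁C_{A0}(e^(−k₁τ) − e^(−k₂τ))/(k₂−k₁).
e^(−k₁τ) = e^(−0.104×16.1) = e^(−1.674) = 0.1874; e^(−k₂τ) = e^(−4.669) = 0.009382.
C_P = 0.104×0.948/(0.290−0.104) × (0.1874−0.009382) = 0.5301×0.1780 = 0.09437 mol/dm³.
C_A = C_{A0}e^(−k₁τ) = 0.1777 mol/dm³, so C_Q = C_{A0}−C_A−C_P = 0.6760 mol/dm³; C_P/C_Q = 0.140.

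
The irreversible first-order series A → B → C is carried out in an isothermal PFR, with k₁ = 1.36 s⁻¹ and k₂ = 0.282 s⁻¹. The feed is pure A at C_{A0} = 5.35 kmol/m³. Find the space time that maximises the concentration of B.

1.46 s

Setting dC_B/dτ = 0 gives τ_opt = ln(k₂/k₁)/(k₂−k₁).
= ln(0.282/1.36)/(0.282−1.36) = ln(0.2074)/-1.078 = -1.573/-1.078 = 1.46 s.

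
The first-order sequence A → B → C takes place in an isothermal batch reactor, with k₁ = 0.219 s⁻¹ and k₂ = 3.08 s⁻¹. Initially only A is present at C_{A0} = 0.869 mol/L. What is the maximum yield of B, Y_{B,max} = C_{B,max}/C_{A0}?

0.0581

For a first-order series the maximum intermediate yield is C_{B,max}/C_{A0} = (k₁/k₂)^[k₂/(k₂−k₁)].
= (0.219/3.08)^(3.08/(3.08−0.219)) = (0.07110)^(1.077) = 0.05808.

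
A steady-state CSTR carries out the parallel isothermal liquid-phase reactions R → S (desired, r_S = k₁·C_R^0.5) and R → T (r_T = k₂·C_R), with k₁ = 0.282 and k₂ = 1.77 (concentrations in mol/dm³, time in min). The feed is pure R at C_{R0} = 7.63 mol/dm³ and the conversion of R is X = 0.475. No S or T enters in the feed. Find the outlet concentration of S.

0.267 mol/dm³

Exit C_R = C_{R0}(1−X) = 7.63×0.525 = 4.006 mol/dm³.
A CSTR operates uniformly at the exit composition, giving r_S = 0.5644 and r_T = 7.090 (each k·C_R^n at C_R = 4.006).
Fraction of consumed R going to S: r_S/(r_S+r_T) = 0.07373.
C_S = 0.07373·C_{R0}·X = 0.07373×7.63×0.475 = 0.267 mol/dm³.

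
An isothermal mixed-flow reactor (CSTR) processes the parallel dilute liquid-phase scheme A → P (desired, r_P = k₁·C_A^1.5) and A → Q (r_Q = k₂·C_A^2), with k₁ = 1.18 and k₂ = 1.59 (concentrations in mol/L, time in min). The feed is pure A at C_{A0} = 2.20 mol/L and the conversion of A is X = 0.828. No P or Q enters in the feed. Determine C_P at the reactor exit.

Exit C_A = C_{A0}(1−X) = 2.20×0.172 = 0.3784 mol/L.
In a CSTR the entire volume is at exit conditions, so r_P = 1.18×0.3784^1.5 = 0.2747 and r_Q = 1.59×0.3784^2 = 0.2277.
Fraction of consumed A going to P: r_P/(r_P+r_Q) = 0.5468.
C_P = 0.5468·C_{A0}·X = 0.5468×2.20×0.828 = 0.996 mol/L.

0.996 mol/L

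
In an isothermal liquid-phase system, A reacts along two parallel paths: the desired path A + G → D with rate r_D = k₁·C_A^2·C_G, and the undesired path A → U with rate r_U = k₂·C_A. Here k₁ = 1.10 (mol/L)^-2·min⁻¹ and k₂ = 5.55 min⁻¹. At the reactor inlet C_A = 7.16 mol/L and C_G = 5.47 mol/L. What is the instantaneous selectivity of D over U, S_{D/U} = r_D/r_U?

S_{D/U} = r_D/r_U = (k₁·C_A^2·C_G)/(k₂·C_A) = (k₁/k₂)·C_A·C_G.
= (1.10×7.160^2×5.470) / (5.55×7.160) = 308.5/39.74 = 7.76.

7.76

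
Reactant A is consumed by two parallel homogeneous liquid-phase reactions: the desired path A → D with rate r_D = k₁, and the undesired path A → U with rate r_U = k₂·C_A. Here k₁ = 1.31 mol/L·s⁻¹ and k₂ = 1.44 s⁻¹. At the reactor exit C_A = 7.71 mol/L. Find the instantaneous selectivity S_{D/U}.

0.118

S_{D/U} = r_D/r_U = (k₁)/(k₂·C_A) = (k₁/k₂)·C_A⁻¹.
= (1.31) / (1.44×7.710) = 1.310/11.10 = 0.118.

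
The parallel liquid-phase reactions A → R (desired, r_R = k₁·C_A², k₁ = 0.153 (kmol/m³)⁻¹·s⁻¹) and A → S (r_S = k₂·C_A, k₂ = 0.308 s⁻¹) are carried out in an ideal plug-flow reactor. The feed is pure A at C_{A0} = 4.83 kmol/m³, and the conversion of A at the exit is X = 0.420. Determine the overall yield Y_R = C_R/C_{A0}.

C_A = C_{A0}(1−X) = 2.801 kmol/m³.
Along a PFR/batch, dC_S/dC_A = −r_S/(r_R+r_S) = −k₂/(k₂+k₁·C_A).
Integrating from C_{A0} to C_A: C_S = (0.308/0.153)·ln[(0.308+0.153·4.83)/(0.308+0.153·2.80)] = 2.013·ln(1.047/0.7366) = 0.7078 kmol/m³.
Then C_R = (C_{A0}−C_A) − C_S = 2.029 − 0.7078 = 1.321 kmol/m³.
Y_R = C_R/C_{A0} = 1.321/4.83 = 0.273.

0.273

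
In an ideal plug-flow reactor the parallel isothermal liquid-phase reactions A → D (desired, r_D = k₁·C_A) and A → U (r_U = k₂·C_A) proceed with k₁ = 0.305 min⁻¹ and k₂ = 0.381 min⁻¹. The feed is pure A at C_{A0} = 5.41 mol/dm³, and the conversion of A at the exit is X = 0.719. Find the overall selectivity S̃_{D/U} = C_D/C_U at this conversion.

0.801

C_A = C_{A0}(1−X) = 1.520 mol/dm³.
Both paths are first order in A, so the instantaneous fraction to D is constant: dC_D/d(−C_A) = k₁/(k₁+k₂) = 0.4446.
C_D = 0.4446·(C_{A0}−C_A) = 0.4446×3.890 = 1.73 mol/dm³.
C_U = (C_{A0}−C_A)−C_D = 2.160 mol/dm³; S̃_{D/U} = 1.729/2.160 = 0.801.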